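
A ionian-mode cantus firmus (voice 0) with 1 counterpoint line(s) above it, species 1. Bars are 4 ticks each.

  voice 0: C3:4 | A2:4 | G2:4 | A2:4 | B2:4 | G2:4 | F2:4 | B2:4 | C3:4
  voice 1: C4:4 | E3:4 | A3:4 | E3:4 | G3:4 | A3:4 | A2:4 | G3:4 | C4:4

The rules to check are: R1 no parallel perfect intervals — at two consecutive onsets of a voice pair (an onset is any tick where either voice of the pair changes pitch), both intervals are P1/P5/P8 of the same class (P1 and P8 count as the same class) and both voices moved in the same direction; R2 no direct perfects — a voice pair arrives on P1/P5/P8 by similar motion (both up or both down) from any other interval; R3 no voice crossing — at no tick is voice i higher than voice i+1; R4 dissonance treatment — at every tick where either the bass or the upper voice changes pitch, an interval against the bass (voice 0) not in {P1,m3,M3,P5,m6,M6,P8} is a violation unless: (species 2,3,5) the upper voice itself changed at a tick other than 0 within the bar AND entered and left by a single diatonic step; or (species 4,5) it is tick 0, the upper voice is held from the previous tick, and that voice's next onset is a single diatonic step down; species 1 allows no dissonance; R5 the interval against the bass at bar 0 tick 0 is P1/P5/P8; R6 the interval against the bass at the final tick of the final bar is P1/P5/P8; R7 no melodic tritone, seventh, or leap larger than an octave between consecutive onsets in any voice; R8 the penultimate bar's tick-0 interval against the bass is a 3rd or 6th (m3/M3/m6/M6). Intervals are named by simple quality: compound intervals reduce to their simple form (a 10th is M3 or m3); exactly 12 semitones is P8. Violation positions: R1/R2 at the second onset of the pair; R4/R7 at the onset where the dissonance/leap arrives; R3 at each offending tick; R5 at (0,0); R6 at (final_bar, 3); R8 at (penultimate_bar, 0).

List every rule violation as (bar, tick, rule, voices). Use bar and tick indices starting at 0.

(1, 0, R2, (0, 1))
(2, 0, R4, (0, 1))
(5, 0, R4, (0, 1))
(7, 0, R7, (0,))
(7, 0, R7, (1,))
(8, 0, R2, (0, 1))

bar 0: v0=C3 v1=C4 downbeat P8
bar 1: v0=A2 v1=E3 downbeat P5
bar 2: v0=G2 v1=A3 downbeat M2
bar 3: v0=A2 v1=E3 downbeat P5
bar 4: v0=B2 v1=G3 downbeat m6
bar 5: v0=G2 v1=A3 downbeat M2
bar 6: v0=F2 v1=A2 downbeat M3
bar 7: v0=B2 v1=G3 downbeat m6
bar 8: v0=C3 v1=C4 downbeat P8
  -> R2 @ bar 1 tick 0 v(0, 1): C3/C4 P8 -> A2/E3 P5 similar
  -> R4 @ bar 2 tick 0 v(0, 1): G2/A3 M2 untreated
  -> R4 @ bar 5 tick 0 v(0, 1): G2/A3 M2 untreated
  -> R7 @ bar 7 tick 0 v(0,): F2->B2 leap 6st
  -> R7 @ bar 7 tick 0 v(1,): A2->G3 leap 10st
  -> R2 @ bar 8 tick 0 v(0, 1): B2/G3 m6 -> C3/C4 P8 similar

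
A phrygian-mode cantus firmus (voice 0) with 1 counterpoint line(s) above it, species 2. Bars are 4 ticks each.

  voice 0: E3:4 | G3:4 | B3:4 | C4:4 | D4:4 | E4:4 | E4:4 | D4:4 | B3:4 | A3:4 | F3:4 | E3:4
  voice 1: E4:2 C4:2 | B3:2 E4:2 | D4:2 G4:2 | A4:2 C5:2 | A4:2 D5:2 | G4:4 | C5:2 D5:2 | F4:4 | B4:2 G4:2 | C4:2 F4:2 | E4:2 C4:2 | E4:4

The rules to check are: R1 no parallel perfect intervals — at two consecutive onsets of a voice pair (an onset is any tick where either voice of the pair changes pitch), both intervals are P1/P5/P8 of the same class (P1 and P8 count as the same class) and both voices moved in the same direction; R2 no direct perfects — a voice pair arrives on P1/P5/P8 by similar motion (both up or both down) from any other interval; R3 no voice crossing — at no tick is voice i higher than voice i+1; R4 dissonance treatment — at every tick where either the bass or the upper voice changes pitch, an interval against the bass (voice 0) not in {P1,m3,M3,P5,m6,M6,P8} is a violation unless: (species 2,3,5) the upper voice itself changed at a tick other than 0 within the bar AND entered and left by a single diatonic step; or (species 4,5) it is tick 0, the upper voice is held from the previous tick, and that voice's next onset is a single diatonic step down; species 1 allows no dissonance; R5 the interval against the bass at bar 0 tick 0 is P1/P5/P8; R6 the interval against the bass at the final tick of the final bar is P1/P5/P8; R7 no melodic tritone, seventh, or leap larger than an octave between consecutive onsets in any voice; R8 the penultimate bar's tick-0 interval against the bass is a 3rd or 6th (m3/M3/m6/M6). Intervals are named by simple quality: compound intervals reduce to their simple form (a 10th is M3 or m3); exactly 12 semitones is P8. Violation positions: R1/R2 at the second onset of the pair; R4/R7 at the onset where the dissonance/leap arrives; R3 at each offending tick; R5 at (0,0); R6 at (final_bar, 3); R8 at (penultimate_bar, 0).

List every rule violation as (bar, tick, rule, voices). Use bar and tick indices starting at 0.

(6, 2, R4, (0, 1))
(8, 0, R7, (1,))
(10, 0, R4, (0, 1))
(10, 0, R8, (0, 1))

bar 0: v0=E3 v1=E4 downbeat P8
bar 1: v0=G3 v1=B3 downbeat M3
bar 2: v0=B3 v1=D4 downbeat m3
bar 3: v0=C4 v1=A4 downbeat M6
bar 4: v0=D4 v1=A4 downbeat P5
bar 5: v0=E4 v1=G4 downbeat m3
bar 6: v0=E4 v1=C5 downbeat m6
bar 7: v0=D4 v1=F4 downbeat m3
bar 8: v0=B3 v1=B4 downbeat P8
bar 9: v0=A3 v1=C4 downbeat m3
bar 10: v0=F3 v1=E4 downbeat M7
bar 11: v0=E3 v1=E4 downbeat P8
  -> R4 @ bar 6 tick 2 v(0, 1): E4/D5 m7 untreated
  -> R7 @ bar 8 tick 0 v(1,): F4->B4 leap 6st
  -> R4 @ bar 10 tick 0 v(0, 1): F3/E4 M7 untreated
  -> R8 @ bar 10 tick 0 v(0, 1): penult M7 not 3rd/6th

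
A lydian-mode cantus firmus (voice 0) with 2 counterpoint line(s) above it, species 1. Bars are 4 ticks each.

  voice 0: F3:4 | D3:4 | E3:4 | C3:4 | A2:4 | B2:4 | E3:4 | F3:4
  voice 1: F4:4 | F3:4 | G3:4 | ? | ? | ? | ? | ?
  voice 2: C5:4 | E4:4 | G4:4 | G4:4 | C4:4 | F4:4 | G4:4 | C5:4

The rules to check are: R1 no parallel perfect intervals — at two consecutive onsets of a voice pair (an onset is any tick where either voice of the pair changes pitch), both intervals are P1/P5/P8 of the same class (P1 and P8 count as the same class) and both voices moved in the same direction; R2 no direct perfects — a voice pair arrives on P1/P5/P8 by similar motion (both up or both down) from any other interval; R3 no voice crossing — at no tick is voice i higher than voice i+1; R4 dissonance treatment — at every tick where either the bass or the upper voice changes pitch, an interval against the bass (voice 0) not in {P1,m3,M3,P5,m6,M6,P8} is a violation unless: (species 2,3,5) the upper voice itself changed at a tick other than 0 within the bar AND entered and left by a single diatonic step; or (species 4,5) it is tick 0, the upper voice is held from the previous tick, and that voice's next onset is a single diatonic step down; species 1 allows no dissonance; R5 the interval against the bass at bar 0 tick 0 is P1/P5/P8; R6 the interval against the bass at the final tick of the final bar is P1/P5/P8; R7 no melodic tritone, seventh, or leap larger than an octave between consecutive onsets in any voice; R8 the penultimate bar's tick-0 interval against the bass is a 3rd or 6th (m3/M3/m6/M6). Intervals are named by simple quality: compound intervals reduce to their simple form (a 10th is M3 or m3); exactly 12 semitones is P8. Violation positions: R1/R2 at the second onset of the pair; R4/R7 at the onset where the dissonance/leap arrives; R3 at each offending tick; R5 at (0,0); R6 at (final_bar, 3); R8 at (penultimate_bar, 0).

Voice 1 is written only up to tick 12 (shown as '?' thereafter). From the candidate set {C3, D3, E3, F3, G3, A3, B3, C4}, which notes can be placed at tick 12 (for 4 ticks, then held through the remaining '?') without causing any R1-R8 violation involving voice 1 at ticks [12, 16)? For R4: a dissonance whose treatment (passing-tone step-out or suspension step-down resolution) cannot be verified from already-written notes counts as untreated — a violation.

{A3, C4, E3, G3}

C3: violates R2
D3: violates R4
E3: legal
F3: violates R4
G3: legal
A3: legal
B3: violates R4
C4: legal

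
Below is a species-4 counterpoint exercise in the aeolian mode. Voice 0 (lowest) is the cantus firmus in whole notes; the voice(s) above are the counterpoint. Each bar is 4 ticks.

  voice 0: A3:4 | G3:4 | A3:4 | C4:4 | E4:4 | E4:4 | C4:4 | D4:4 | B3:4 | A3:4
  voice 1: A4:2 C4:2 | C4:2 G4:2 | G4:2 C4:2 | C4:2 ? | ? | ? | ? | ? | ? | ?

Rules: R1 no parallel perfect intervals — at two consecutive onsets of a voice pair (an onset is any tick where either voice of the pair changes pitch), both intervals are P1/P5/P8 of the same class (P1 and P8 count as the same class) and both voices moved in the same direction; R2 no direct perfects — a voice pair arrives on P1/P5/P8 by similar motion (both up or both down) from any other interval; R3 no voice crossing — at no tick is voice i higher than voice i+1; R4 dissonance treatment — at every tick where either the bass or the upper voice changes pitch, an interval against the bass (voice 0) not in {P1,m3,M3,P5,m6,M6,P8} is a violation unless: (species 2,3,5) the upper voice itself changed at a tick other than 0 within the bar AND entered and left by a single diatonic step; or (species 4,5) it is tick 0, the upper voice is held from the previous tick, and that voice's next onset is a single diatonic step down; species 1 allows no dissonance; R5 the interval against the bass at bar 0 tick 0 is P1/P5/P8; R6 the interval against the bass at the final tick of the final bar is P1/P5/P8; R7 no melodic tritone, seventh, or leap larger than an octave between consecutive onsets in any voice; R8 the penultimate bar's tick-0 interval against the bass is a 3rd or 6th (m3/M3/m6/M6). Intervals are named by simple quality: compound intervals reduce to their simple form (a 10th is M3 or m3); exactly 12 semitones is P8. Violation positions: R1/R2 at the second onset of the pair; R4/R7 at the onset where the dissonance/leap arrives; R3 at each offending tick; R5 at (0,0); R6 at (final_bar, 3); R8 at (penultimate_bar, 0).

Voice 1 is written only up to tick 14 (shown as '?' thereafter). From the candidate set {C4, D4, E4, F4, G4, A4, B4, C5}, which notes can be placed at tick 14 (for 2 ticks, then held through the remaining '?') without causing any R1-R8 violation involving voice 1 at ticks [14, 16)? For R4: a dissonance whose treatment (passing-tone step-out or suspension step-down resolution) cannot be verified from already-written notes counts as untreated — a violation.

{A4, C4, C5, E4, G4}

C4: legal
D4: violates R4
E4: legal
F4: violates R4
G4: legal
A4: legal
B4: violates R4,R7
C5: legal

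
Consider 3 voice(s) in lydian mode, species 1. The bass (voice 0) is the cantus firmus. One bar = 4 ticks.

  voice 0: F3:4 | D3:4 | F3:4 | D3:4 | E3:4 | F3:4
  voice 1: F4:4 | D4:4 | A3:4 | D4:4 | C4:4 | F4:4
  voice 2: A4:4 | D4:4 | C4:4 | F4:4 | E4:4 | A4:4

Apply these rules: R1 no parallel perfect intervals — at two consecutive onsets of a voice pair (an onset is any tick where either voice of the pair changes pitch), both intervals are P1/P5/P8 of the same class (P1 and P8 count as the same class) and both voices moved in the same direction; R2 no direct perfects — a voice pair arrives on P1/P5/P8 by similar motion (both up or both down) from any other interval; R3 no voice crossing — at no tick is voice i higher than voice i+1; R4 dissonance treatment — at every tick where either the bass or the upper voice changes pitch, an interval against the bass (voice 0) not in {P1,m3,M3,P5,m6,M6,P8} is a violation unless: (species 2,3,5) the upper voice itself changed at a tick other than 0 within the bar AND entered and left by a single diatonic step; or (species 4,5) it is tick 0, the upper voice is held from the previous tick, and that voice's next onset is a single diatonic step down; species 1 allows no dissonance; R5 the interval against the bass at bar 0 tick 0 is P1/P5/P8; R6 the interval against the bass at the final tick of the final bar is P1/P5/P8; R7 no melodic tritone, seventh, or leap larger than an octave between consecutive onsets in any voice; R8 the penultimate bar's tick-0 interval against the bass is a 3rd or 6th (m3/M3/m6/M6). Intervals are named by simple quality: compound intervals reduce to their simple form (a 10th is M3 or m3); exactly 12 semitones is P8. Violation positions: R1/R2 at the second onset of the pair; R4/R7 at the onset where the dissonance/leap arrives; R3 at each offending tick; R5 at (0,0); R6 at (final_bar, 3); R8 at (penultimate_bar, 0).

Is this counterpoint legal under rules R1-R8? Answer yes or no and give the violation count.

No (7 violations)

bar 0: v0=F3 v1=F4 v2=A4 (M3)
bar 1: v0=D3 v1=D4 v2=D4 (P8)
bar 2: v0=F3 v1=A3 v2=C4 (P5)
bar 3: v0=D3 v1=D4 v2=F4 (m3)
bar 4: v0=E3 v1=C4 v2=E4 (P8)
bar 5: v0=F3 v1=F4 v2=A4 (M3)
  R5 @ bar0.0: opens on M3
  R1 @ bar1.0: F3/F4 P8 -> D3/D4 P8 similar
  R2 @ bar1.0: F3/A4 M3 -> D3/D4 P8 similar
  R2 @ bar1.0: F4/A4 M3 -> D4/D4 P1 similar
  R8 @ bar4.0: penult P8 not 3rd/6th
  R2 @ bar5.0: E3/C4 m6 -> F3/F4 P8 similar
  R6 @ bar5.3: closes on M3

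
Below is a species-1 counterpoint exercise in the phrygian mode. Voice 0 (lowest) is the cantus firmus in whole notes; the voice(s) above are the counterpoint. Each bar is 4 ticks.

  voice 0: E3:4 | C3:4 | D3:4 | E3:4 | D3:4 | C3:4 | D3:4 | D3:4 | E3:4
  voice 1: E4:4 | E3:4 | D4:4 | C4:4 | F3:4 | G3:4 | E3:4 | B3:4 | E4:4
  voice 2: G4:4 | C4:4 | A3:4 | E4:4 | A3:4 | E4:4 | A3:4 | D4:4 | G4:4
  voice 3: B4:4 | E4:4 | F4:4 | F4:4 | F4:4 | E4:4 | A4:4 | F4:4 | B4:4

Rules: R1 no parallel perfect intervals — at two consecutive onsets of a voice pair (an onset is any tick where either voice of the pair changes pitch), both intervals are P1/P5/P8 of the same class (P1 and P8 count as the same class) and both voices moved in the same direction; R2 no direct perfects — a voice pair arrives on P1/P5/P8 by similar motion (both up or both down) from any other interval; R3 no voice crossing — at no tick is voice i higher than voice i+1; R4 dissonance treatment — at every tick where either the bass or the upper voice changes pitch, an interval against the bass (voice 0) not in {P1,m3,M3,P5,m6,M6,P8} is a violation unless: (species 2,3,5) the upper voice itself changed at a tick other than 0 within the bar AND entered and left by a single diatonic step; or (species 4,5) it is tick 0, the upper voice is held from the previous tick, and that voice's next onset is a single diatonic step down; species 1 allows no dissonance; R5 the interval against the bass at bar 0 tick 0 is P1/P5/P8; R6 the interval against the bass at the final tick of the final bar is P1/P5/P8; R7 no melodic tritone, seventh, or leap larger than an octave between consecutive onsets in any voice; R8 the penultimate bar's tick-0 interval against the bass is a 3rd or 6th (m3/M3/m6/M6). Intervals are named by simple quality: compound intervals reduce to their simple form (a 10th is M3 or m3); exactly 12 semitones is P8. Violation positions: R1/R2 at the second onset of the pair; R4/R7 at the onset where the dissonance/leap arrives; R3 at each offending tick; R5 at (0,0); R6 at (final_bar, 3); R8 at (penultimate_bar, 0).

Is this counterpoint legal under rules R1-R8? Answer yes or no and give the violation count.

No (20 violations)

bar 0: v0=E3 v1=E4 v2=G4 v3=B4 (P5)
bar 1: v0=C3 v1=E3 v2=C4 v3=E4 (M3)
bar 2: v0=D3 v1=D4 v2=A3 v3=F4 (m3)
bar 3: v0=E3 v1=C4 v2=E4 v3=F4 (m2)
bar 4: v0=D3 v1=F3 v2=A3 v3=F4 (m3)
bar 5: v0=C3 v1=G3 v2=E4 v3=E4 (M3)
bar 6: v0=D3 v1=E3 v2=A3 v3=A4 (P5)
bar 7: v0=D3 v1=B3 v2=D4 v3=F4 (m3)
bar 8: v0=E3 v1=E4 v2=G4 v3=B4 (P5)
  R5 @ bar0.0: opens on m3
  R2 @ bar1.0: E3/G4 m3 -> C3/C4 P8 similar
  R2 @ bar1.0: E4/B4 P5 -> E3/E4 P8 similar
  R2 @ bar2.0: C3/E3 M3 -> D3/D4 P8 similar
  R3 @ bar2.0: D4 above A3
  R7 @ bar2.0: E3->D4 leap 10st
  R3 @ bar2.1: D4 above A3
  R3 @ bar2.2: D4 above A3
  R3 @ bar2.3: D4 above A3
  R2 @ bar3.0: D3/A3 P5 -> E3/E4 P8 similar
  R4 @ bar3.0: E3/F4 m2 untreated
  R2 @ bar4.0: E3/E4 P8 -> D3/A3 P5 similar
  R2 @ bar6.0: C3/E4 M3 -> D3/A4 P5 similar
  R4 @ bar6.0: D3/E3 M2 untreated
  R8 @ bar7.0: penult P8 not 3rd/6th
  R2 @ bar8.0: D3/B3 M6 -> E3/E4 P8 similar
  R2 @ bar8.0: D3/F4 m3 -> E3/B4 P5 similar
  R2 @ bar8.0: B3/F4 TT -> E4/B4 P5 similar
  R7 @ bar8.0: F4->B4 leap 6st
  R6 @ bar8.3: closes on m3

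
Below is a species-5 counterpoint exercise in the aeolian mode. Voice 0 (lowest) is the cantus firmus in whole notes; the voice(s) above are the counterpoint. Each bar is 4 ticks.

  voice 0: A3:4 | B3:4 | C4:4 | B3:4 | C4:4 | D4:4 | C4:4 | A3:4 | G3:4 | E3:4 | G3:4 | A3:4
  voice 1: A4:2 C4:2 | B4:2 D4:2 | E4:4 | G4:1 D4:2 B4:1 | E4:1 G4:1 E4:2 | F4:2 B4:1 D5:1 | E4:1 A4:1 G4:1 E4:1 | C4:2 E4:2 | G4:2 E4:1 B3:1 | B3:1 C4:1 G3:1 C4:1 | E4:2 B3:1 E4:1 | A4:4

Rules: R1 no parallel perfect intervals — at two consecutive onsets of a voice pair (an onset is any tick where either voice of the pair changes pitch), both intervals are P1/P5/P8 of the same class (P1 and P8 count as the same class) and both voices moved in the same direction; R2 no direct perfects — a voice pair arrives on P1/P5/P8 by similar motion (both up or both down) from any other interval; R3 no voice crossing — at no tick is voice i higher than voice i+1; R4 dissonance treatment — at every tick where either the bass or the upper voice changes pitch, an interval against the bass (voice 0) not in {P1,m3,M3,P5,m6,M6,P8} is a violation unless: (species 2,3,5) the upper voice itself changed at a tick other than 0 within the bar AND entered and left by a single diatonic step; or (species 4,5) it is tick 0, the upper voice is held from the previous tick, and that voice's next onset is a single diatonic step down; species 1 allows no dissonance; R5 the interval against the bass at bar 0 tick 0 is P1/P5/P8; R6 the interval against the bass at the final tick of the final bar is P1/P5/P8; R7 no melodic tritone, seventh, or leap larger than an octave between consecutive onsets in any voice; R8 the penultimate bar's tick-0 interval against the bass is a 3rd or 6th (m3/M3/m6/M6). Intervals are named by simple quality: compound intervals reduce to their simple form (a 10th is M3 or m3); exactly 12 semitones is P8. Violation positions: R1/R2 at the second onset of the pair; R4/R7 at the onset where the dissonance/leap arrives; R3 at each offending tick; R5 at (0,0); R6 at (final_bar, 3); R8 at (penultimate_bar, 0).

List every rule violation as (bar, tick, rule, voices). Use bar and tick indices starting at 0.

(1, 0, R2, (0, 1))
(1, 0, R7, (1,))
(5, 2, R7, (1,))
(6, 0, R7, (1,))
(11, 0, R2, (0, 1))

bar 0: v0=A3 v1=A4 downbeat P8
bar 1: v0=B3 v1=B4 downbeat P8
bar 2: v0=C4 v1=E4 downbeat M3
bar 3: v0=B3 v1=G4 downbeat m6
bar 4: v0=C4 v1=E4 downbeat M3
bar 5: v0=D4 v1=F4 downbeat m3
bar 6: v0=C4 v1=E4 downbeat M3
bar 7: v0=A3 v1=C4 downbeat m3
bar 8: v0=G3 v1=G4 downbeat P8
bar 9: v0=E3 v1=B3 downbeat P5
bar 10: v0=G3 v1=E4 downbeat M6
bar 11: v0=A3 v1=A4 downbeat P8
  -> R2 @ bar 1 tick 0 v(0, 1): A3/C4 m3 -> B3/B4 P8 similar
  -> R7 @ bar 1 tick 0 v(1,): C4->B4 leap 11st
  -> R7 @ bar 5 tick 2 v(1,): F4->B4 leap 6st
  -> R7 @ bar 6 tick 0 v(1,): D5->E4 leap 10st
  -> R2 @ bar 11 tick 0 v(0, 1): G3/E4 M6 -> A3/A4 P8 similar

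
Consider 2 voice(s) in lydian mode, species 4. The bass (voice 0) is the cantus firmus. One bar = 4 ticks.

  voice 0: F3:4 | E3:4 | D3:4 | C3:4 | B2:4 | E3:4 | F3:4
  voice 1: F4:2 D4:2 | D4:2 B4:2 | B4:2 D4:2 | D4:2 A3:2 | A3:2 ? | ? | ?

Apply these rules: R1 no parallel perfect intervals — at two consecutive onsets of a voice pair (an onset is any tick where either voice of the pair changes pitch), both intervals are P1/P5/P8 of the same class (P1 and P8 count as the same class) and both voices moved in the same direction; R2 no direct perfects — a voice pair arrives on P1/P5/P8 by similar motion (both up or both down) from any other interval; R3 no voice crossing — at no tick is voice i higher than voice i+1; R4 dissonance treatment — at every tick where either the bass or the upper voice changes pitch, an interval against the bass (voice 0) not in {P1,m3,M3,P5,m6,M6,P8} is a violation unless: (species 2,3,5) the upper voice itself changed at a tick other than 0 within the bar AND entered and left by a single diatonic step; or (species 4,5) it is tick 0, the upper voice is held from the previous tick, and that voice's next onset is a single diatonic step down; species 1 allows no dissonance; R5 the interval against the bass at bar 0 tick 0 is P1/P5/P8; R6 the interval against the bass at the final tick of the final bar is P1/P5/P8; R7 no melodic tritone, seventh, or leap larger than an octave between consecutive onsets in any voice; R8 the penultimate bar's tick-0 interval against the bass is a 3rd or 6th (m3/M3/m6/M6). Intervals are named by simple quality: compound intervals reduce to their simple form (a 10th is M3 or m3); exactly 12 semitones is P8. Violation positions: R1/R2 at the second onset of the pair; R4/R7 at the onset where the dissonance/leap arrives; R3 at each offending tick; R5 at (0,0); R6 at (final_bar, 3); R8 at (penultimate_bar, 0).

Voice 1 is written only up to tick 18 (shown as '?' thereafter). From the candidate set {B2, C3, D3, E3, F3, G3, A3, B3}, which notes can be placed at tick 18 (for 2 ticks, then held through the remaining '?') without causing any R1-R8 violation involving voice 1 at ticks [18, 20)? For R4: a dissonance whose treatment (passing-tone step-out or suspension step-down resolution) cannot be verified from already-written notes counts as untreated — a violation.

{A3, B3, D3, G3}

B2: violates R7
C3: violates R4
D3: legal
E3: violates R4
F3: violates R4
G3: legal
A3: legal
B3: legal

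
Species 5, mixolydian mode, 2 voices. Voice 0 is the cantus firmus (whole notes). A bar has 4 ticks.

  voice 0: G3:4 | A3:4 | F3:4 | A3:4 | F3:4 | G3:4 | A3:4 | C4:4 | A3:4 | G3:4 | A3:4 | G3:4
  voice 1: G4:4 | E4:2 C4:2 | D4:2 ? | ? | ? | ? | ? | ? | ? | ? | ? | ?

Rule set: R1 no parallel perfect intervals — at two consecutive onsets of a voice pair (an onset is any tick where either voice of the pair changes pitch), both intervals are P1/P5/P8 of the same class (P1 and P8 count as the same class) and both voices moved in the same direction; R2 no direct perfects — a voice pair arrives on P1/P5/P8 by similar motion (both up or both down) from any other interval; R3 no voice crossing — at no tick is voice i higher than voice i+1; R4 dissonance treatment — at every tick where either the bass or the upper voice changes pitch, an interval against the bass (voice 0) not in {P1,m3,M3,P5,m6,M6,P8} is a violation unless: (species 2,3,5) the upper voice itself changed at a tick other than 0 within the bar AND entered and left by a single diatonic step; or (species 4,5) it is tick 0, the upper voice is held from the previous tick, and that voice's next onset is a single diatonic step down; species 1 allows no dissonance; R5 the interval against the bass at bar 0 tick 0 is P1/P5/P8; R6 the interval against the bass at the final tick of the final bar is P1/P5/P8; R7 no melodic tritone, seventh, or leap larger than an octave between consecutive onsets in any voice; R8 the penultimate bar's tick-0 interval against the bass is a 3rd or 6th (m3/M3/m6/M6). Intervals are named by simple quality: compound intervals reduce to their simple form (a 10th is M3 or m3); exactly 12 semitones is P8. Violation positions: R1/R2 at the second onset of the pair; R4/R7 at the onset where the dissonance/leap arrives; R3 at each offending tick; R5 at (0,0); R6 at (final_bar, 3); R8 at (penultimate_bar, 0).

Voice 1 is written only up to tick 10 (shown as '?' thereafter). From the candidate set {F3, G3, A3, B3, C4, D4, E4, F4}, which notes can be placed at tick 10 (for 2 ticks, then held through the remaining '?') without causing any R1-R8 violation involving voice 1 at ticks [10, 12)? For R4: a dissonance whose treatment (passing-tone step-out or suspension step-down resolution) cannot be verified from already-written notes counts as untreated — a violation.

F3: legal
G3: violates R4
A3: legal
B3: violates R4
C4: legal
D4: legal
E4: violates R4
F4: legal

{A3, C4, D4, F3, F4}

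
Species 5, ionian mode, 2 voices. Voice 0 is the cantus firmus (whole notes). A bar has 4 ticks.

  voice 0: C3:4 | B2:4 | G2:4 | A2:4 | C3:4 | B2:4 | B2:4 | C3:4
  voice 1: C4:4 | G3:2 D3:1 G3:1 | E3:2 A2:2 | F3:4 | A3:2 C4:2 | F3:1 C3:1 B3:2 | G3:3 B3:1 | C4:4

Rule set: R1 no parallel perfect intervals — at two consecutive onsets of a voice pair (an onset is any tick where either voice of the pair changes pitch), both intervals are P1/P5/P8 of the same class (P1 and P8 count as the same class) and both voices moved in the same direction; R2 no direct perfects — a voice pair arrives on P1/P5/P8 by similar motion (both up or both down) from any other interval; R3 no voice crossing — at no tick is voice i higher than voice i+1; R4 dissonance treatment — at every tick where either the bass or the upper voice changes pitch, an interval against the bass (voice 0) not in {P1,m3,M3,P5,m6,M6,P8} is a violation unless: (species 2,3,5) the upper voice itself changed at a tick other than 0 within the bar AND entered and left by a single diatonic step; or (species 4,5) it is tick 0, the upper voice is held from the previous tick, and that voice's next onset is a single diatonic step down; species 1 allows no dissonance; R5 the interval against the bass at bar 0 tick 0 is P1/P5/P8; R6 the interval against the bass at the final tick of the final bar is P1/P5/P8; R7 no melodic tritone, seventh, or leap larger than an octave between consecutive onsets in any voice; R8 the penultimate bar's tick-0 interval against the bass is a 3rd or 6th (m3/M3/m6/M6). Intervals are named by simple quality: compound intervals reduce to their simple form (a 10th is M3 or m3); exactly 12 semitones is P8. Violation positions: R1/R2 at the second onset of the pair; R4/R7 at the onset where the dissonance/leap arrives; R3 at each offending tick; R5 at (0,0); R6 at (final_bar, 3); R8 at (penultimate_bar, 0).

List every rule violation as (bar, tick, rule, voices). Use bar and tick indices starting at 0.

bar 0: v0=C3 v1=C4 downbeat P8
bar 1: v0=B2 v1=G3 downbeat m6
bar 2: v0=G2 v1=E3 downbeat M6
bar 3: v0=A2 v1=F3 downbeat m6
bar 4: v0=C3 v1=A3 downbeat M6
bar 5: v0=B2 v1=F3 downbeat TT
bar 6: v0=B2 v1=G3 downbeat m6
bar 7: v0=C3 v1=C4 downbeat P8
  -> R4 @ bar 2 tick 2 v(0, 1): G2/A2 M2 untreated
  -> R4 @ bar 5 tick 0 v(0, 1): B2/F3 TT untreated
  -> R4 @ bar 5 tick 1 v(0, 1): B2/C3 m2 untreated
  -> R7 @ bar 5 tick 2 v(1,): C3->B3 leap 11st
  -> R1 @ bar 7 tick 0 v(0, 1): B2/B3 P8 -> C3/C4 P8 similar

(2, 2, R4, (0, 1))
(5, 0, R4, (0, 1))
(5, 1, R4, (0, 1))
(5, 2, R7, (1,))
(7, 0, R1, (0, 1))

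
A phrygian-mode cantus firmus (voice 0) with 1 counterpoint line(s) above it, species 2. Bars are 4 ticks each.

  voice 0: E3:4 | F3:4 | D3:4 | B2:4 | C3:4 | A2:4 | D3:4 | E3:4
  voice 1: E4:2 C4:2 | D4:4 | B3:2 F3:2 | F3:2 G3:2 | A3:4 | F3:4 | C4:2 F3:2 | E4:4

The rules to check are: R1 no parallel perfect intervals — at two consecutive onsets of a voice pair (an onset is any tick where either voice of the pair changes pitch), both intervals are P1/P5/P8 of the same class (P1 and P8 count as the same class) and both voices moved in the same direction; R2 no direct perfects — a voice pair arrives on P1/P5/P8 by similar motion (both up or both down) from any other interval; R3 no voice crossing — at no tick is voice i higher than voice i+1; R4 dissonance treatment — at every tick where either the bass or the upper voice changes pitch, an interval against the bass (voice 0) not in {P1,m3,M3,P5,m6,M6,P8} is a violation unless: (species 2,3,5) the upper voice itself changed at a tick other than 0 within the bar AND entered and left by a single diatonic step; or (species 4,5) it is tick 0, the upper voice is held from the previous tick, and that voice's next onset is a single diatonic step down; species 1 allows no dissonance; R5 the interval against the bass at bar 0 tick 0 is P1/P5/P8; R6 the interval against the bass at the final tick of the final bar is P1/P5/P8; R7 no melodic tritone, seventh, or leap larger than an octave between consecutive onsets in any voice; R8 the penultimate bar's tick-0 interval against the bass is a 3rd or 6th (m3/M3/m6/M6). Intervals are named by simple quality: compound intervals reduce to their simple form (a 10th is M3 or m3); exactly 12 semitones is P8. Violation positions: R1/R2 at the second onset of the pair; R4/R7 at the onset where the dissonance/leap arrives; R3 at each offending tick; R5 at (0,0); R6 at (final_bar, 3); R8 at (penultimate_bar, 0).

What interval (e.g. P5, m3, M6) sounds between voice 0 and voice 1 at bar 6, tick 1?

voice 0=D3 voice 1=C4 -> m7

m7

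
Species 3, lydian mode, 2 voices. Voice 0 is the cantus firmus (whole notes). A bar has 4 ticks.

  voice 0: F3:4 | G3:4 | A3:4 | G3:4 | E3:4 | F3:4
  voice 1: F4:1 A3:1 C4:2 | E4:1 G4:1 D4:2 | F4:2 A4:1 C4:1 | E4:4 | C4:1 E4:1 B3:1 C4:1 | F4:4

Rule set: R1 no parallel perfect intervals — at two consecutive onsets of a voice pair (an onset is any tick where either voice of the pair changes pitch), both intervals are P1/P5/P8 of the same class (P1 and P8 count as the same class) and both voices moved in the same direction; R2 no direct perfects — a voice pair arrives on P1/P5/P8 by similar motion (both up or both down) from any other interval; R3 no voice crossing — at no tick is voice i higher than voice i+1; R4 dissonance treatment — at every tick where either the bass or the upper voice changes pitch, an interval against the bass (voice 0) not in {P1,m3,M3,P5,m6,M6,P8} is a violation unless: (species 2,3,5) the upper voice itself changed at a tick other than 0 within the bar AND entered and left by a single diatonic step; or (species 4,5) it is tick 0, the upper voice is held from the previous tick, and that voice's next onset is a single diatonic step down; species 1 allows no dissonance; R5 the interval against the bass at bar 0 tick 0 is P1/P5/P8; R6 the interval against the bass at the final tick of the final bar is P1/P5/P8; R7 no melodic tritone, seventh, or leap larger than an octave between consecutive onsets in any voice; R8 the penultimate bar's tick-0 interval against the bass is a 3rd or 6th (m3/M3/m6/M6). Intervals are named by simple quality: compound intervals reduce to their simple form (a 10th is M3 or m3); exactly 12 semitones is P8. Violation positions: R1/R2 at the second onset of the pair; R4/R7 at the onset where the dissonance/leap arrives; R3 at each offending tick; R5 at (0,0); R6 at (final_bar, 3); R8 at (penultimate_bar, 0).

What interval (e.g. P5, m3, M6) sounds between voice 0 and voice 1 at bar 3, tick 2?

voice 0=G3 voice 1=E4 -> M6

M6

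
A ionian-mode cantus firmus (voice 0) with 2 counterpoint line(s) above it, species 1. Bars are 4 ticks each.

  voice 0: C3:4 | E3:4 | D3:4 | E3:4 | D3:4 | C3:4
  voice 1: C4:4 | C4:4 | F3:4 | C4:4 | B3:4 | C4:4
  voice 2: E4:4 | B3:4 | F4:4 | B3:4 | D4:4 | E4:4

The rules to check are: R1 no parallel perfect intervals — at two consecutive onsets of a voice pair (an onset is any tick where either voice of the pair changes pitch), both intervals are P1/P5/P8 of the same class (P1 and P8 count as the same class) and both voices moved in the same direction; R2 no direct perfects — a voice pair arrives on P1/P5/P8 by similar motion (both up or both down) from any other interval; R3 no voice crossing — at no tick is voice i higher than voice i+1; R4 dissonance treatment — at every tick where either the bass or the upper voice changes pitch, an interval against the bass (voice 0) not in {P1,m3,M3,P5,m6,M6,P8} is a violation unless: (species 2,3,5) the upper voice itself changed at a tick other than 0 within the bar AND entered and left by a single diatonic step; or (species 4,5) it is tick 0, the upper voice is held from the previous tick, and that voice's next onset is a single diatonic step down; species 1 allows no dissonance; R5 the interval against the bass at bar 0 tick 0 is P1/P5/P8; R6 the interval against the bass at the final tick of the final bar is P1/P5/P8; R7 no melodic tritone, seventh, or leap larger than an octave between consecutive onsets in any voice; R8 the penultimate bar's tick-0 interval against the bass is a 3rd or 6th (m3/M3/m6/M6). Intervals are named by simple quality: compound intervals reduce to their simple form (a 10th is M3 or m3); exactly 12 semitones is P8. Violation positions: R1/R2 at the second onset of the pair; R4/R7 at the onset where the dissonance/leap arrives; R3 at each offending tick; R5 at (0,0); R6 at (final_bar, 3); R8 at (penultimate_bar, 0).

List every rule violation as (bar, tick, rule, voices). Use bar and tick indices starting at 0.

(0, 0, R5, (0, 2))
(1, 0, R3, (1, 2))
(1, 1, R3, (1, 2))
(1, 2, R3, (1, 2))
(1, 3, R3, (1, 2))
(2, 0, R7, (2,))
(3, 0, R3, (1, 2))
(3, 0, R7, (2,))
(3, 1, R3, (1, 2))
(3, 2, R3, (1, 2))
(3, 3, R3, (1, 2))
(4, 0, R8, (0, 2))
(5, 3, R6, (0, 2))

bar 0: v0=C3 v1=C4 v2=E4 downbeat M3
bar 1: v0=E3 v1=C4 v2=B3 downbeat P5
bar 2: v0=D3 v1=F3 v2=F4 downbeat m3
bar 3: v0=E3 v1=C4 v2=B3 downbeat P5
bar 4: v0=D3 v1=B3 v2=D4 downbeat P8
bar 5: v0=C3 v1=C4 v2=E4 downbeat M3
  -> R5 @ bar 0 tick 0 v(0, 2): opens on M3
  -> R3 @ bar 1 tick 0 v(1, 2): C4 above B3
  -> R3 @ bar 1 tick 1 v(1, 2): C4 above B3
  -> R3 @ bar 1 tick 2 v(1, 2): C4 above B3
  -> R3 @ bar 1 tick 3 v(1, 2): C4 above B3
  -> R7 @ bar 2 tick 0 v(2,): B3->F4 leap 6st
  -> R3 @ bar 3 tick 0 v(1, 2): C4 above B3
  -> R7 @ bar 3 tick 0 v(2,): F4->B3 leap 6st
  -> R3 @ bar 3 tick 1 v(1, 2): C4 above B3
  -> R3 @ bar 3 tick 2 v(1, 2): C4 above B3
  -> R3 @ bar 3 tick 3 v(1, 2): C4 above B3
  -> R8 @ bar 4 tick 0 v(0, 2): penult P8 not 3rd/6th
  -> R6 @ bar 5 tick 3 v(0, 2): closes on M3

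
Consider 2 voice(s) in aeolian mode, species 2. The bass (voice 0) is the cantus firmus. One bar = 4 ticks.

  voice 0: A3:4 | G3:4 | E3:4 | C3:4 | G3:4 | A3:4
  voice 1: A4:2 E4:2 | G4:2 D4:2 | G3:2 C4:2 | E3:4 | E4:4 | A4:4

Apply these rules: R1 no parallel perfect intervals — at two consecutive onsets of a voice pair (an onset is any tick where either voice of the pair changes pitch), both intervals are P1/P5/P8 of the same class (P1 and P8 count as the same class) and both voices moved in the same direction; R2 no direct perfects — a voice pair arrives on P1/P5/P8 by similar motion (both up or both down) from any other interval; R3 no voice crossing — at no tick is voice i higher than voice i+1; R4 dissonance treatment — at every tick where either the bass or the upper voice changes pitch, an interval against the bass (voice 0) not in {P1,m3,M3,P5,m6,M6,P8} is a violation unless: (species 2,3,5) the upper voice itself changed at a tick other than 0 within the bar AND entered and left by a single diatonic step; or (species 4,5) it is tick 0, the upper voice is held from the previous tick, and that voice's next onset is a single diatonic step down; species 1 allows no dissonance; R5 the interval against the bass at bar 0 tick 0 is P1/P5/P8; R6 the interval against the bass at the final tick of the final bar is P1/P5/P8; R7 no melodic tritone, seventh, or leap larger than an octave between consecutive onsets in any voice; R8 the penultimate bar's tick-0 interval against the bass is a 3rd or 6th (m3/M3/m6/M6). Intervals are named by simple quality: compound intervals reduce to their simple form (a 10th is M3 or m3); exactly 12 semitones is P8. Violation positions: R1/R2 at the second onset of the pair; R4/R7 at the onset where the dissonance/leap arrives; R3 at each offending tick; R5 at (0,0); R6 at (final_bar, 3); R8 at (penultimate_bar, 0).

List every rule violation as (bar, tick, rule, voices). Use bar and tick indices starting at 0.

(5, 0, R2, (0, 1))

bar 0: v0=A3 v1=A4 downbeat P8
bar 1: v0=G3 v1=G4 downbeat P8
bar 2: v0=E3 v1=G3 downbeat m3
bar 3: v0=C3 v1=E3 downbeat M3
bar 4: v0=G3 v1=E4 downbeat M6
bar 5: v0=A3 v1=A4 downbeat P8
  -> R2 @ bar 5 tick 0 v(0, 1): G3/E4 M6 -> A3/A4 P8 similar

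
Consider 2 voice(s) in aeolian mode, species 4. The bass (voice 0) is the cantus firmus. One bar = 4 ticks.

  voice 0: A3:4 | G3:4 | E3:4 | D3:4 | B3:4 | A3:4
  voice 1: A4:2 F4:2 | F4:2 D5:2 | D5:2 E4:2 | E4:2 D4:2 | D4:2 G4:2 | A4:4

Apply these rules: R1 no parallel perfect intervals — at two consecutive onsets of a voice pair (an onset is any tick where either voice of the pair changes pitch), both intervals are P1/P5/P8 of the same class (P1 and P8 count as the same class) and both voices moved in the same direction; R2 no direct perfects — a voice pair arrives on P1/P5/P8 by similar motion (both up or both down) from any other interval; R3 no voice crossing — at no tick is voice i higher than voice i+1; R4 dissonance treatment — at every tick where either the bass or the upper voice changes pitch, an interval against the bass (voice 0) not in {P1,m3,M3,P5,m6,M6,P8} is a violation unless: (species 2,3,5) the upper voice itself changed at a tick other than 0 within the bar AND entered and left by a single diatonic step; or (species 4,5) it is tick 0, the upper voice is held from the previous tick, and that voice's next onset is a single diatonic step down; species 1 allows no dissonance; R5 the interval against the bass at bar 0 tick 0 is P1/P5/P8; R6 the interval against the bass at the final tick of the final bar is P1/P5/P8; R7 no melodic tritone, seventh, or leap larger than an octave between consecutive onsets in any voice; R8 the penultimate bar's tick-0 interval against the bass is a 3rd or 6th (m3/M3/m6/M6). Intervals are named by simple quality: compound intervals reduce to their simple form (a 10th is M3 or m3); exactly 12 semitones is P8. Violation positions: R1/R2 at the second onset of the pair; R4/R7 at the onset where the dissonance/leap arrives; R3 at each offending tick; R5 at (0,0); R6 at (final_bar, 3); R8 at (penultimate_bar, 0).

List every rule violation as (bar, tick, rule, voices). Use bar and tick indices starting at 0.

(1, 0, R4, (0, 1))
(2, 0, R4, (0, 1))
(2, 2, R7, (1,))

bar 0: v0=A3 v1=A4 downbeat P8
bar 1: v0=G3 v1=F4 downbeat m7
bar 2: v0=E3 v1=D5 downbeat m7
bar 3: v0=D3 v1=E4 downbeat M2
bar 4: v0=B3 v1=D4 downbeat m3
bar 5: v0=A3 v1=A4 downbeat P8
  -> R4 @ bar 1 tick 0 v(0, 1): G3/F4 m7 untreated
  -> R4 @ bar 2 tick 0 v(0, 1): E3/D5 m7 untreated
  -> R7 @ bar 2 tick 2 v(1,): D5->E4 leap 10st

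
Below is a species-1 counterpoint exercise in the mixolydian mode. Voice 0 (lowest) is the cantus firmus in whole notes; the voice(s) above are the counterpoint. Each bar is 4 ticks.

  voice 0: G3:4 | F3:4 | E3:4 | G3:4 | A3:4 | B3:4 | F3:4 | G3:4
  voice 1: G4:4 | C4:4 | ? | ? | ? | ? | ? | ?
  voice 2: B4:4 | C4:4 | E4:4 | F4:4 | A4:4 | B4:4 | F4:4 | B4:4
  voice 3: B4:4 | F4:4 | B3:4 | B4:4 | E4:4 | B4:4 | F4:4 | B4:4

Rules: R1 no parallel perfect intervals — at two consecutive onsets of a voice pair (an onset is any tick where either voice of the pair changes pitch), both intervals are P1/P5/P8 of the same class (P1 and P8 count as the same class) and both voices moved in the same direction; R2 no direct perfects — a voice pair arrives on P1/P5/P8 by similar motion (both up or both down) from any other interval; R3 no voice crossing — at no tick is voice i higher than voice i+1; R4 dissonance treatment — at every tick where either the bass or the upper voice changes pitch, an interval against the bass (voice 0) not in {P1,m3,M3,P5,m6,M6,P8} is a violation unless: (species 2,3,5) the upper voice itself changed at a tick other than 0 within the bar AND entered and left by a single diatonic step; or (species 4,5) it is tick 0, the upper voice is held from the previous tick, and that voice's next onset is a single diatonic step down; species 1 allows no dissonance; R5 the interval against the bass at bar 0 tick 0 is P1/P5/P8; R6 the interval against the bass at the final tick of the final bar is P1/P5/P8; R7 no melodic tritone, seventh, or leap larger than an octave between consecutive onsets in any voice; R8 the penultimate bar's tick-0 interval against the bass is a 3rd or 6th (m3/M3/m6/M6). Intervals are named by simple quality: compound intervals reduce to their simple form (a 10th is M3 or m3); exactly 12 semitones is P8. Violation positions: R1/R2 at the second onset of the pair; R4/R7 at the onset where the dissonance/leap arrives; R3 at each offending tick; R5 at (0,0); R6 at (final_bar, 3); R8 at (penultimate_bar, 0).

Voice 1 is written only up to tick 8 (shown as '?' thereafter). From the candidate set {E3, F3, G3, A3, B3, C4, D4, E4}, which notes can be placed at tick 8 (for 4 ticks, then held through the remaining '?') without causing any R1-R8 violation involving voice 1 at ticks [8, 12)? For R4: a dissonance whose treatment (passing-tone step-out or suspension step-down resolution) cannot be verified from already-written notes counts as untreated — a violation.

E3: violates R2
F3: violates R4
G3: legal
A3: violates R4
B3: violates R1,R2
C4: legal
D4: violates R4
E4: violates R1

{C4, G3}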